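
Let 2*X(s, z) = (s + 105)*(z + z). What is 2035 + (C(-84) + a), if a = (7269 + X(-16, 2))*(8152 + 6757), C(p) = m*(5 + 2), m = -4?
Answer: 111029330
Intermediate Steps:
X(s, z) = z*(105 + s) (X(s, z) = ((s + 105)*(z + z))/2 = ((105 + s)*(2*z))/2 = (2*z*(105 + s))/2 = z*(105 + s))
C(p) = -28 (C(p) = -4*(5 + 2) = -4*7 = -28)
a = 111027323 (a = (7269 + 2*(105 - 16))*(8152 + 6757) = (7269 + 2*89)*14909 = (7269 + 178)*14909 = 7447*14909 = 111027323)
2035 + (C(-84) + a) = 2035 + (-28 + 111027323) = 2035 + 111027295 = 111029330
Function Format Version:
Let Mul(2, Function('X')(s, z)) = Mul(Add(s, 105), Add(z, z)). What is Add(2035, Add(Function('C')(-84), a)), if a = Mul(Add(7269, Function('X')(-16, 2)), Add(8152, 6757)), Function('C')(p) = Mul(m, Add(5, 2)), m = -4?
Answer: 111029330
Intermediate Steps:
Function('X')(s, z) = Mul(z, Add(105, s)) (Function('X')(s, z) = Mul(Rational(1, 2), Mul(Add(s, 105), Add(z, z))) = Mul(Rational(1, 2), Mul(Add(105, s), Mul(2, z))) = Mul(Rational(1, 2), Mul(2, z, Add(105, s))) = Mul(z, Add(105, s)))
Function('C')(p) = -28 (Function('C')(p) = Mul(-4, Add(5, 2)) = Mul(-4, 7) = -28)
a = 111027323 (a = Mul(Add(7269, Mul(2, Add(105, -16))), Add(8152, 6757)) = Mul(Add(7269, Mul(2, 89)), 14909) = Mul(Add(7269, 178), 14909) = Mul(7447, 14909) = 111027323)
Add(2035, Add(Function('C')(-84), a)) = Add(2035, Add(-28, 111027323)) = Add(2035, 111027295) = 111029330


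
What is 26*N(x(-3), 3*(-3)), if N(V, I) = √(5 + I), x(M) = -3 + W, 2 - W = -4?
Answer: 52*I ≈ 52.0*I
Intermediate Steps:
W = 6 (W = 2 - 1*(-4) = 2 + 4 = 6)
x(M) = 3 (x(M) = -3 + 6 = 3)
26*N(x(-3), 3*(-3)) = 26*√(5 + 3*(-3)) = 26*√(5 - 9) = 26*√(-4) = 26*(2*I) = 52*I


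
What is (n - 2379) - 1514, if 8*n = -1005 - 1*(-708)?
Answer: -31441/8 ≈ -3930.1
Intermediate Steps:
n = -297/8 (n = (-1005 - 1*(-708))/8 = (-1005 + 708)/8 = (⅛)*(-297) = -297/8 ≈ -37.125)
(n - 2379) - 1514 = (-297/8 - 2379) - 1514 = -19329/8 - 1514 = -31441/8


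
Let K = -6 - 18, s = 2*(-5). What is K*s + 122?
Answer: 362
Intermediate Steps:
s = -10
K = -24
K*s + 122 = -24*(-10) + 122 = 240 + 122 = 362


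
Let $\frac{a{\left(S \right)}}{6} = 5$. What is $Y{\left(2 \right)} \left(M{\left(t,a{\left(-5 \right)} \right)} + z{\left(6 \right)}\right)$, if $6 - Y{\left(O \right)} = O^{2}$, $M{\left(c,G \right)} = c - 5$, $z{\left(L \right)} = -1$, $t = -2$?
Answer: $-16$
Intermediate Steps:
$a{\left(S \right)} = 30$ ($a{\left(S \right)} = 6 \cdot 5 = 30$)
$M{\left(c,G \right)} = -5 + c$
$Y{\left(O \right)} = 6 - O^{2}$
$Y{\left(2 \right)} \left(M{\left(t,a{\left(-5 \right)} \right)} + z{\left(6 \right)}\right) = \left(6 - 2^{2}\right) \left(\left(-5 - 2\right) - 1\right) = \left(6 - 4\right) \left(-7 - 1\right) = \left(6 - 4\right) \left(-8\right) = 2 \left(-8\right) = -16$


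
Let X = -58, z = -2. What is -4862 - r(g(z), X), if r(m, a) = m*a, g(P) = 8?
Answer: -4398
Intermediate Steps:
r(m, a) = a*m
-4862 - r(g(z), X) = -4862 - (-58)*8 = -4862 - 1*(-464) = -4862 + 464 = -4398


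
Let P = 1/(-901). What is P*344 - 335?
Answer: -302179/901 ≈ -335.38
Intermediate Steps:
P = -1/901 ≈ -0.0011099
P*344 - 335 = -1/901*344 - 335 = -344/901 - 335 = -302179/901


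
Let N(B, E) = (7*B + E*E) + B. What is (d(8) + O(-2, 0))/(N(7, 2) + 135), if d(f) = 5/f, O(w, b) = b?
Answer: 1/312 ≈ 0.0032051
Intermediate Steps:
N(B, E) = E² + 8*B (N(B, E) = (7*B + E²) + B = (E² + 7*B) + B = E² + 8*B)
(d(8) + O(-2, 0))/(N(7, 2) + 135) = (5/8 + 0)/((2² + 8*7) + 135) = (5*(⅛) + 0)/((4 + 56) + 135) = (5/8 + 0)/(60 + 135) = (5/8)/195 = (1/195)*(5/8) = 1/312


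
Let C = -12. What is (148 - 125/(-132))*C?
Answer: -19661/11 ≈ -1787.4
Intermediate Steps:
(148 - 125/(-132))*C = (148 - 125/(-132))*(-12) = (148 - 125*(-1/132))*(-12) = (148 + 125/132)*(-12) = (19661/132)*(-12) = -19661/11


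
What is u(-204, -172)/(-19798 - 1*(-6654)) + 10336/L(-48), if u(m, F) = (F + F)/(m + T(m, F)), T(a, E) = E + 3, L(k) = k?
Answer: -395894123/1838517 ≈ -215.33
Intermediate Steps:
T(a, E) = 3 + E
u(m, F) = 2*F/(3 + F + m) (u(m, F) = (F + F)/(m + (3 + F)) = (2*F)/(3 + F + m) = 2*F/(3 + F + m))
u(-204, -172)/(-19798 - 1*(-6654)) + 10336/L(-48) = (2*(-172)/(3 - 172 - 204))/(-19798 - 1*(-6654)) + 10336/(-48) = (2*(-172)/(-373))/(-19798 + 6654) + 10336*(-1/48) = (2*(-172)*(-1/373))/(-13144) - 646/3 = (344/373)*(-1/13144) - 646/3 = -43/612839 - 646/3 = -395894123/1838517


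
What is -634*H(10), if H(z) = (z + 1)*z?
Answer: -69740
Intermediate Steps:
H(z) = z*(1 + z) (H(z) = (1 + z)*z = z*(1 + z))
-634*H(10) = -6340*(1 + 10) = -6340*11 = -634*110 = -69740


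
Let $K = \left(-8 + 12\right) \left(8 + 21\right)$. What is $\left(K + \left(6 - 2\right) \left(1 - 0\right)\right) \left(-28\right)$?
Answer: $-3360$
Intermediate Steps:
$K = 116$ ($K = 4 \cdot 29 = 116$)
$\left(K + \left(6 - 2\right) \left(1 - 0\right)\right) \left(-28\right) = \left(116 + \left(6 - 2\right) \left(1 - 0\right)\right) \left(-28\right) = \left(116 + 4 \left(1 + 0\right)\right) \left(-28\right) = \left(116 + 4 \cdot 1\right) \left(-28\right) = \left(116 + 4\right) \left(-28\right) = 120 \left(-28\right) = -3360$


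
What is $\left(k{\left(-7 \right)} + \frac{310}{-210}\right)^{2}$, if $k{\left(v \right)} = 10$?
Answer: $\frac{32041}{441} \approx 72.655$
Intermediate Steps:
$\left(k{\left(-7 \right)} + \frac{310}{-210}\right)^{2} = \left(10 + \frac{310}{-210}\right)^{2} = \left(10 + 310 \left(- \frac{1}{210}\right)\right)^{2} = \left(10 - \frac{31}{21}\right)^{2} = \left(\frac{179}{21}\right)^{2} = \frac{32041}{441}$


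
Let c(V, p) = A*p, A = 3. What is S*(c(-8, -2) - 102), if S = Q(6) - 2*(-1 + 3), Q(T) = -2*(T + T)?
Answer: 3024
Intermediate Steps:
Q(T) = -4*T
c(V, p) = 3*p
S = -28 (S = -4*6 - 2*(-1 + 3) = -24 - 2*2 = -24 - 1*4 = -24 - 4 = -28)
S*(c(-8, -2) - 102) = -28*(3*(-2) - 102) = -28*(-6 - 102) = -28*(-108) = 3024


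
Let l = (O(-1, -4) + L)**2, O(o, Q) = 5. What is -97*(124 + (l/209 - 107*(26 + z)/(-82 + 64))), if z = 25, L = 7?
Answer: -52043507/1254 ≈ -41502.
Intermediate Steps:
l = 144 (l = (5 + 7)**2 = 12**2 = 144)
-97*(124 + (l/209 - 107*(26 + z)/(-82 + 64))) = -97*(124 + (144/209 - 107*(26 + 25)/(-82 + 64))) = -97*(124 + (144*(1/209) - 107/((-18/51)))) = -97*(124 + (144/209 - 107/((-18*1/51)))) = -97*(124 + (144/209 - 107/(-6/17))) = -97*(124 + (144/209 - 107*(-17/6))) = -97*(124 + (144/209 + 1819/6)) = -97*(124 + 381035/1254) = -97*536531/1254 = -52043507/1254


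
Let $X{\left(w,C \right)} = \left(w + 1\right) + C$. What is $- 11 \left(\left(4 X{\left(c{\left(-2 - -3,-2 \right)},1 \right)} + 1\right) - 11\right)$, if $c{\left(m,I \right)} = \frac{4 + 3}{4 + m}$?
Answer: $- \frac{198}{5} \approx -39.6$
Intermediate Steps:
$c{\left(m,I \right)} = \frac{7}{4 + m}$
$X{\left(w,C \right)} = 1 + C + w$ ($X{\left(w,C \right)} = \left(1 + w\right) + C = 1 + C + w$)
$- 11 \left(\left(4 X{\left(c{\left(-2 - -3,-2 \right)},1 \right)} + 1\right) - 11\right) = - 11 \left(\left(4 \left(1 + 1 + \frac{7}{4 - -1}\right) + 1\right) - 11\right) = - 11 \left(\left(4 \left(1 + 1 + \frac{7}{4 + \left(-2 + 3\right)}\right) + 1\right) - 11\right) = - 11 \left(\left(4 \left(1 + 1 + \frac{7}{4 + 1}\right) + 1\right) - 11\right) = - 11 \left(\left(4 \left(1 + 1 + \frac{7}{5}\right) + 1\right) - 11\right) = - 11 \left(\left(4 \cdot \frac{17}{5} + 1\right) - 11\right) = - 11 \left(\left(\frac{68}{5} + 1\right) - 11\right) = - 11 \left(\frac{73}{5} - 11\right) = \left(-11\right) \frac{18}{5} = - \frac{198}{5}$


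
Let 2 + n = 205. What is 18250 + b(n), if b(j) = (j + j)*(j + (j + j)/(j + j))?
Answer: 101074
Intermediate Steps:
n = 203 (n = -2 + 205 = 203)
b(j) = 2*j*(1 + j) (b(j) = (2*j)*(j + (2*j)/((2*j))) = (2*j)*(j + (2*j)*(1/(2*j))) = (2*j)*(j + 1) = (2*j)*(1 + j) = 2*j*(1 + j))
18250 + b(n) = 18250 + 2*203*(1 + 203) = 18250 + 2*203*204 = 18250 + 82824 = 101074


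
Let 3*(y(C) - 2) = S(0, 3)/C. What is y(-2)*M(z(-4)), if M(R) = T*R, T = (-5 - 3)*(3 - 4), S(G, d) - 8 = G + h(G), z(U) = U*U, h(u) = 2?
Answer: 128/3 ≈ 42.667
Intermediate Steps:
z(U) = U**2
S(G, d) = 10 + G (S(G, d) = 8 + (G + 2) = 8 + (2 + G) = 10 + G)
T = 8 (T = -8*(-1) = 8)
M(R) = 8*R
y(C) = 2 + 10/(3*C) (y(C) = 2 + ((10 + 0)/C)/3 = 2 + (10/C)/3 = 2 + 10/(3*C))
y(-2)*M(z(-4)) = (2 + (10/3)/(-2))*(8*(-4)**2) = (2 + (10/3)*(-1/2))*(8*16) = (2 - 5/3)*128 = (1/3)*128 = 128/3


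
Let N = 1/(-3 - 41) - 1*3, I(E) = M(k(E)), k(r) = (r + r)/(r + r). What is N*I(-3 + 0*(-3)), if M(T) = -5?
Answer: 665/44 ≈ 15.114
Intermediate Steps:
k(r) = 1 (k(r) = (2*r)/((2*r)) = (2*r)*(1/(2*r)) = 1)
I(E) = -5
N = -133/44 (N = 1/(-44) - 3 = -1/44 - 3 = -133/44 ≈ -3.0227)
N*I(-3 + 0*(-3)) = -133/44*(-5) = 665/44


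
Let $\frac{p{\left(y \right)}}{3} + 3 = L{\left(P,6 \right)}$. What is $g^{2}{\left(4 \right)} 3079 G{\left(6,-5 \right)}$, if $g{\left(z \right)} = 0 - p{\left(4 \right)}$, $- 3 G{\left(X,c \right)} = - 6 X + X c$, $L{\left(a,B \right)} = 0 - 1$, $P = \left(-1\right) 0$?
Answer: $9754272$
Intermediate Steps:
$P = 0$
$L{\left(a,B \right)} = -1$ ($L{\left(a,B \right)} = 0 - 1 = -1$)
$G{\left(X,c \right)} = 2 X - \frac{X c}{3}$ ($G{\left(X,c \right)} = - \frac{- 6 X + X c}{3} = 2 X - \frac{X c}{3}$)
$p{\left(y \right)} = -12$ ($p{\left(y \right)} = -9 + 3 \left(-1\right) = -9 - 3 = -12$)
$g{\left(z \right)} = 12$ ($g{\left(z \right)} = 0 - -12 = 0 + 12 = 12$)
$g^{2}{\left(4 \right)} 3079 G{\left(6,-5 \right)} = 12^{2} \cdot 3079 \cdot \frac{1}{3} \cdot 6 \left(6 - -5\right) = 144 \cdot 3079 \cdot \frac{1}{3} \cdot 6 \left(6 + 5\right) = 443376 \cdot \frac{1}{3} \cdot 6 \cdot 11 = 443376 \cdot 22 = 9754272$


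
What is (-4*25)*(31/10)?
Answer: -310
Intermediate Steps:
(-4*25)*(31/10) = -3100/10 = -100*31/10 = -310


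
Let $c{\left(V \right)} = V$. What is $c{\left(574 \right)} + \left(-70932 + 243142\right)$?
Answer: $172784$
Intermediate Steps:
$c{\left(574 \right)} + \left(-70932 + 243142\right) = 574 + \left(-70932 + 243142\right) = 574 + 172210 = 172784$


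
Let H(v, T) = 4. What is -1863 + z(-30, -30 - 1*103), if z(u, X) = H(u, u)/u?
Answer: -27947/15 ≈ -1863.1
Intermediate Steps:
z(u, X) = 4/u
-1863 + z(-30, -30 - 1*103) = -1863 + 4/(-30) = -1863 + 4*(-1/30) = -1863 - 2/15 = -27947/15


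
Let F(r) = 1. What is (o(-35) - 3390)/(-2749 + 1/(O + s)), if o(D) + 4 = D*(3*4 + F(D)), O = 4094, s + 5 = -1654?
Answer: 9372315/6693814 ≈ 1.4001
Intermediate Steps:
s = -1659 (s = -5 - 1654 = -1659)
o(D) = -4 + 13*D (o(D) = -4 + D*(3*4 + 1) = -4 + D*(12 + 1) = -4 + D*13 = -4 + 13*D)
(o(-35) - 3390)/(-2749 + 1/(O + s)) = ((-4 + 13*(-35)) - 3390)/(-2749 + 1/(4094 - 1659)) = ((-4 - 455) - 3390)/(-2749 + 1/2435) = (-459 - 3390)/(-2749 + 1/2435) = -3849/(-6693814/2435) = -3849*(-2435/6693814) = 9372315/6693814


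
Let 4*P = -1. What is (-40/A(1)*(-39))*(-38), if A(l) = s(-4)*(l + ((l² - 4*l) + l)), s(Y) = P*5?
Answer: -47424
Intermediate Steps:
P = -¼ (P = (¼)*(-1) = -¼ ≈ -0.25000)
s(Y) = -5/4 (s(Y) = -¼*5 = -5/4)
A(l) = -5*l²/4 + 5*l/2 (A(l) = -5*(l + ((l² - 4*l) + l))/4 = -5*(l + (l² - 3*l))/4 = -5*(l² - 2*l)/4 = -5*l²/4 + 5*l/2)
(-40/A(1)*(-39))*(-38) = (-40*4/(5*(2 - 1*1))*(-39))*(-38) = (-40*4/(5*(2 - 1))*(-39))*(-38) = (-40/((5/4)*1*1)*(-39))*(-38) = (-40/5/4*(-39))*(-38) = (-40*⅘*(-39))*(-38) = -32*(-39)*(-38) = 1248*(-38) = -47424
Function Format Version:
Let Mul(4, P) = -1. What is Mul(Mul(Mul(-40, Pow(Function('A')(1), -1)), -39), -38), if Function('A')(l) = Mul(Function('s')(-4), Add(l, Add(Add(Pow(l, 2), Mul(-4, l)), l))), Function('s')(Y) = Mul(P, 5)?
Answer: -47424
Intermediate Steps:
P = Rational(-1, 4) (P = Mul(Rational(1, 4), -1) = Rational(-1, 4) ≈ -0.25000)
Function('s')(Y) = Rational(-5, 4) (Function('s')(Y) = Mul(Rational(-1, 4), 5) = Rational(-5, 4))
Function('A')(l) = Add(Mul(Rational(-5, 4), Pow(l, 2)), Mul(Rational(5, 2), l)) (Function('A')(l) = Mul(Rational(-5, 4), Add(l, Add(Add(Pow(l, 2), Mul(-4, l)), l))) = Mul(Rational(-5, 4), Add(l, Add(Pow(l, 2), Mul(-3, l)))) = Mul(Rational(-5, 4), Add(Pow(l, 2), Mul(-2, l))) = Add(Mul(Rational(-5, 4), Pow(l, 2)), Mul(Rational(5, 2), l)))
Mul(Mul(Mul(-40, Pow(Function('A')(1), -1)), -39), -38) = Mul(Mul(Mul(-40, Pow(Mul(Rational(5, 4), 1, Add(2, Mul(-1, 1))), -1)), -39), -38) = Mul(Mul(Mul(-40, Pow(Mul(Rational(5, 4), 1, Add(2, -1)), -1)), -39), -38) = Mul(Mul(Mul(-40, Pow(Mul(Rational(5, 4), 1, 1), -1)), -39), -38) = Mul(Mul(Mul(-40, Pow(Rational(5, 4), -1)), -39), -38) = Mul(Mul(Mul(-40, Rational(4, 5)), -39), -38) = Mul(Mul(-32, -39), -38) = Mul(1248, -38) = -47424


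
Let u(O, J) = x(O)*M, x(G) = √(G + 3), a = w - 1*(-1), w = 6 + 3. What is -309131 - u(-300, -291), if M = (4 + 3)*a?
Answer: -309131 - 210*I*√33 ≈ -3.0913e+5 - 1206.4*I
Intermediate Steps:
w = 9
a = 10 (a = 9 - 1*(-1) = 9 + 1 = 10)
x(G) = √(3 + G)
M = 70 (M = (4 + 3)*10 = 7*10 = 70)
u(O, J) = 70*√(3 + O) (u(O, J) = √(3 + O)*70 = 70*√(3 + O))
-309131 - u(-300, -291) = -309131 - 70*√(3 - 300) = -309131 - 70*√(-297) = -309131 - 70*3*I*√33 = -309131 - 210*I*√33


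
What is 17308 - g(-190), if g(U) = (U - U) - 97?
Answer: 17405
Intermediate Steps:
g(U) = -97 (g(U) = 0 - 97 = -97)
17308 - g(-190) = 17308 - 1*(-97) = 17308 + 97 = 17405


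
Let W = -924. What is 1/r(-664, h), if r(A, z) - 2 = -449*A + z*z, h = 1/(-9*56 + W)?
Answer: 2039184/607958239393 ≈ 3.3542e-6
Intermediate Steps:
h = -1/1428 (h = 1/(-9*56 - 924) = 1/(-504 - 924) = 1/(-1428) = -1/1428 ≈ -0.00070028)
r(A, z) = 2 + z**2 - 449*A (r(A, z) = 2 + (-449*A + z*z) = 2 + (-449*A + z**2) = 2 + (z**2 - 449*A) = 2 + z**2 - 449*A)
1/r(-664, h) = 1/(2 + (-1/1428)**2 - 449*(-664)) = 1/(2 + 1/2039184 + 298136) = 1/(607958239393/2039184) = 2039184/607958239393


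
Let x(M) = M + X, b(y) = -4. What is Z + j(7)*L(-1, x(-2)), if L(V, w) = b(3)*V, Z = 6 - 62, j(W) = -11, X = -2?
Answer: -100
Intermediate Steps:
x(M) = -2 + M (x(M) = M - 2 = -2 + M)
Z = -56
L(V, w) = -4*V
Z + j(7)*L(-1, x(-2)) = -56 - (-44)*(-1) = -56 - 11*4 = -56 - 44 = -100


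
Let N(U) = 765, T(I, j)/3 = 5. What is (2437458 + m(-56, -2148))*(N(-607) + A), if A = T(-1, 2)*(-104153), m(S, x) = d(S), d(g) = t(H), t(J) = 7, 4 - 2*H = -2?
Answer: -3806174721450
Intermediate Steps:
H = 3 (H = 2 - 1/2*(-2) = 2 + 1 = 3)
T(I, j) = 15 (T(I, j) = 3*5 = 15)
d(g) = 7
m(S, x) = 7
A = -1562295 (A = 15*(-104153) = -1562295)
(2437458 + m(-56, -2148))*(N(-607) + A) = (2437458 + 7)*(765 - 1562295) = 2437465*(-1561530) = -3806174721450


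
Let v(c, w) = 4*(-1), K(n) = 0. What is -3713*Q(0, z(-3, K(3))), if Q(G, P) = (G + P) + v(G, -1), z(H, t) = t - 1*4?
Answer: 29704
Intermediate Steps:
v(c, w) = -4
z(H, t) = -4 + t (z(H, t) = t - 4 = -4 + t)
Q(G, P) = -4 + G + P (Q(G, P) = (G + P) - 4 = -4 + G + P)
-3713*Q(0, z(-3, K(3))) = -3713*(-4 + 0 + (-4 + 0)) = -3713*(-4 + 0 - 4) = -3713*(-8) = 29704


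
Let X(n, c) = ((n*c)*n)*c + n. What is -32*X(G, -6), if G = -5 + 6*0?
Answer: -28640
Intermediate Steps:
G = -5 (G = -5 + 0 = -5)
X(n, c) = n + c²*n² (X(n, c) = ((c*n)*n)*c + n = (c*n²)*c + n = c²*n² + n = n + c²*n²)
-32*X(G, -6) = -(-160)*(1 - 5*(-6)²) = -(-160)*(1 - 5*36) = -(-160)*(1 - 180) = -(-160)*(-179) = -32*895 = -28640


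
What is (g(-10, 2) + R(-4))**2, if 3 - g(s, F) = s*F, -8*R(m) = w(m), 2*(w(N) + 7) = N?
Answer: 37249/64 ≈ 582.02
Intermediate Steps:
w(N) = -7 + N/2
R(m) = 7/8 - m/16 (R(m) = -(-7 + m/2)/8 = 7/8 - m/16)
g(s, F) = 3 - F*s (g(s, F) = 3 - s*F = 3 - F*s)
(g(-10, 2) + R(-4))**2 = ((3 - 1*2*(-10)) + (7/8 - 1/16*(-4)))**2 = ((3 + 20) + (7/8 + 1/4))**2 = (23 + 9/8)**2 = (193/8)**2 = 37249/64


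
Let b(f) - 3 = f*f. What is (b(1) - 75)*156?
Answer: -11076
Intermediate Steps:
b(f) = 3 + f² (b(f) = 3 + f*f = 3 + f²)
(b(1) - 75)*156 = ((3 + 1²) - 75)*156 = ((3 + 1) - 75)*156 = (4 - 75)*156 = -71*156 = -11076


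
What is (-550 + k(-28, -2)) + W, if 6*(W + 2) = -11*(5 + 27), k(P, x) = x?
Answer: -1838/3 ≈ -612.67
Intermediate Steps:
W = -182/3 (W = -2 + (-11*(5 + 27))/6 = -2 + (-11*32)/6 = -2 + (1/6)*(-352) = -2 - 176/3 = -182/3 ≈ -60.667)
(-550 + k(-28, -2)) + W = (-550 - 2) - 182/3 = -552 - 182/3 = -1838/3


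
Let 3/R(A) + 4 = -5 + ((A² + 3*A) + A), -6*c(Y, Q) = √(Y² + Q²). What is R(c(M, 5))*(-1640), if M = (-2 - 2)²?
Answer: -7616160/160007 + 4250880*√281/160007 ≈ 397.74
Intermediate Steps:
M = 16 (M = (-4)² = 16)
c(Y, Q) = -√(Q² + Y²)/6 (c(Y, Q) = -√(Y² + Q²)/6 = -√(Q² + Y²)/6)
R(A) = 3/(-9 + A² + 4*A) (R(A) = 3/(-4 + (-5 + ((A² + 3*A) + A))) = 3/(-4 + (-5 + (A² + 4*A))) = 3/(-4 + (-5 + A² + 4*A)) = 3/(-9 + A² + 4*A))
R(c(M, 5))*(-1640) = (3/(-9 + (-√(5² + 16²)/6)² + 4*(-√(5² + 16²)/6)))*(-1640) = (3/(-9 + (-√(25 + 256)/6)² + 4*(-√(25 + 256)/6)))*(-1640) = (3/(-9 + (-√281/6)² + 4*(-√281/6)))*(-1640) = (3/(-9 + 281/36 - 2*√281/3))*(-1640) = (3/(-43/36 - 2*√281/3))*(-1640) = -4920/(-43/36 - 2*√281/3)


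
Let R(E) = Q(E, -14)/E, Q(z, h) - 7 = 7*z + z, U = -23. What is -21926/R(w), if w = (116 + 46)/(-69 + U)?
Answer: -888003/163 ≈ -5447.9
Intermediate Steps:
w = -81/46 (w = (116 + 46)/(-69 - 23) = 162/(-92) = 162*(-1/92) = -81/46 ≈ -1.7609)
Q(z, h) = 7 + 8*z (Q(z, h) = 7 + (7*z + z) = 7 + 8*z)
R(E) = (7 + 8*E)/E
-21926/R(w) = -21926/(8 + 7/(-81/46)) = -21926/(8 + 7*(-46/81)) = -21926/(8 - 322/81) = -21926/326/81 = -21926*81/326 = -888003/163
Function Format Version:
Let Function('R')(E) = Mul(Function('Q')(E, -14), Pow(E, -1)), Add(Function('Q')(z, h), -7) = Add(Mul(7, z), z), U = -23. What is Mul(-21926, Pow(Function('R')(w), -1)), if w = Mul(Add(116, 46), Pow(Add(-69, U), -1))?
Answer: Rational(-888003, 163) ≈ -5447.9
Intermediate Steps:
w = Rational(-81, 46) (w = Mul(Add(116, 46), Pow(Add(-69, -23), -1)) = Mul(162, Pow(-92, -1)) = Mul(162, Rational(-1, 92)) = Rational(-81, 46) ≈ -1.7609)
Function('Q')(z, h) = Add(7, Mul(8, z)) (Function('Q')(z, h) = Add(7, Add(Mul(7, z), z)) = Add(7, Mul(8, z)))
Function('R')(E) = Mul(Pow(E, -1), Add(7, Mul(8, E))) (Function('R')(E) = Mul(Add(7, Mul(8, E)), Pow(E, -1)) = Mul(Pow(E, -1), Add(7, Mul(8, E))))
Mul(-21926, Pow(Function('R')(w), -1)) = Mul(-21926, Pow(Add(8, Mul(7, Pow(Rational(-81, 46), -1))), -1)) = Mul(-21926, Pow(Add(8, Mul(7, Rational(-46, 81))), -1)) = Mul(-21926, Pow(Add(8, Rational(-322, 81)), -1)) = Mul(-21926, Pow(Rational(326, 81), -1)) = Mul(-21926, Rational(81, 326)) = Rational(-888003, 163)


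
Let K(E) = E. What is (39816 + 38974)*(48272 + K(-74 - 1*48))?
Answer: 3793738500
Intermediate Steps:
(39816 + 38974)*(48272 + K(-74 - 1*48)) = (39816 + 38974)*(48272 + (-74 - 1*48)) = 78790*(48272 + (-74 - 48)) = 78790*(48272 - 122) = 78790*48150 = 3793738500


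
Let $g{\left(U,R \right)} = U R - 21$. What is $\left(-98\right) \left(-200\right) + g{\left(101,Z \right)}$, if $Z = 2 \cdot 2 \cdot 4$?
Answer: $21195$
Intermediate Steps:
$Z = 16$ ($Z = 4 \cdot 4 = 16$)
$g{\left(U,R \right)} = -21 + R U$ ($g{\left(U,R \right)} = R U - 21 = -21 + R U$)
$\left(-98\right) \left(-200\right) + g{\left(101,Z \right)} = \left(-98\right) \left(-200\right) + \left(-21 + 16 \cdot 101\right) = 19600 + \left(-21 + 1616\right) = 19600 + 1595 = 21195$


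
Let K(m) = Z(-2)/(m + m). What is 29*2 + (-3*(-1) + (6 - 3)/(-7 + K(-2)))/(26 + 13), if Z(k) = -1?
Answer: 20381/351 ≈ 58.066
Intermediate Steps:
K(m) = -1/(2*m) (K(m) = -1/(m + m) = -1/(2*m))
29*2 + (-3*(-1) + (6 - 3)/(-7 + K(-2)))/(26 + 13) = 29*2 + (-3*(-1) + (6 - 3)/(-7 - ½/(-2)))/(26 + 13) = 58 + (3 + 3/(-7 - ½*(-½)))/39 = 58 + (3 + 3/(-7 + ¼))*(1/39) = 58 + (3 + 3/(-27/4))*(1/39) = 58 + (3 + 3*(-4/27))*(1/39) = 58 + (3 - 4/9)*(1/39) = 58 + (23/9)*(1/39) = 58 + 23/351 = 20381/351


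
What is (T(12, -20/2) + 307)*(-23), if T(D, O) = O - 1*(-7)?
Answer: -6992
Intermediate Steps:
T(D, O) = 7 + O (T(D, O) = O + 7 = 7 + O)
(T(12, -20/2) + 307)*(-23) = ((7 - 20/2) + 307)*(-23) = ((7 - 20*½) + 307)*(-23) = ((7 - 10) + 307)*(-23) = (-3 + 307)*(-23) = 304*(-23) = -6992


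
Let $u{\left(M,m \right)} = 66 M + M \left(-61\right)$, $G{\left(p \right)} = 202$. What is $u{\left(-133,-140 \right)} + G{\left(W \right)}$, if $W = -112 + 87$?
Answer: $-463$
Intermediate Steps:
$W = -25$
$u{\left(M,m \right)} = 5 M$ ($u{\left(M,m \right)} = 66 M - 61 M = 5 M$)
$u{\left(-133,-140 \right)} + G{\left(W \right)} = 5 \left(-133\right) + 202 = -665 + 202 = -463$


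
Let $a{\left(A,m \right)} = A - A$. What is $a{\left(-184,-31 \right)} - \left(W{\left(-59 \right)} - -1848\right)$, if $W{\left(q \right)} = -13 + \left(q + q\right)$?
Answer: $-1717$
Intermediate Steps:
$a{\left(A,m \right)} = 0$
$W{\left(q \right)} = -13 + 2 q$
$a{\left(-184,-31 \right)} - \left(W{\left(-59 \right)} - -1848\right) = 0 - \left(\left(-13 + 2 \left(-59\right)\right) - -1848\right) = 0 - \left(\left(-13 - 118\right) + 1848\right) = 0 - \left(-131 + 1848\right) = 0 - 1717 = -1717$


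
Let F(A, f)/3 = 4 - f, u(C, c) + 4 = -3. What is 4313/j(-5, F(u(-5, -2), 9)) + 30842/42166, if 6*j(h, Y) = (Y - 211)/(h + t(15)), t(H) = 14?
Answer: -2453393860/2382379 ≈ -1029.8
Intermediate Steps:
u(C, c) = -7 (u(C, c) = -4 - 3 = -7)
F(A, f) = 12 - 3*f (F(A, f) = 3*(4 - f) = 12 - 3*f)
j(h, Y) = (-211 + Y)/(6*(14 + h)) (j(h, Y) = ((Y - 211)/(h + 14))/6 = ((-211 + Y)/(14 + h))/6 = (-211 + Y)/(6*(14 + h)))
4313/j(-5, F(u(-5, -2), 9)) + 30842/42166 = 4313/(((-211 + (12 - 3*9))/(6*(14 - 5)))) + 30842/42166 = 4313/(((1/6)*(-211 + (12 - 27))/9)) + 30842*(1/42166) = 4313/(((1/6)*(1/9)*(-211 - 15))) + 15421/21083 = 4313/(((1/6)*(1/9)*(-226))) + 15421/21083 = 4313/(-113/27) + 15421/21083 = 4313*(-27/113) + 15421/21083 = -116451/113 + 15421/21083 = -2453393860/2382379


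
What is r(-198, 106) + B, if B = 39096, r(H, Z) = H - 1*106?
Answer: 38792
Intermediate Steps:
r(H, Z) = -106 + H (r(H, Z) = H - 106 = -106 + H)
r(-198, 106) + B = (-106 - 198) + 39096 = -304 + 39096 = 38792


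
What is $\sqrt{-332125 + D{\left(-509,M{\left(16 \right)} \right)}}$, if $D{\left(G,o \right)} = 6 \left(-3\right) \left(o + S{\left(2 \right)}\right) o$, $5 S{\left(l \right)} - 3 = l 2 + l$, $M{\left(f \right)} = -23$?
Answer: $\frac{i \sqrt{8522545}}{5} \approx 583.87 i$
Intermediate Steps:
$S{\left(l \right)} = \frac{3}{5} + \frac{3 l}{5}$ ($S{\left(l \right)} = \frac{3}{5} + \frac{l 2 + l}{5} = \frac{3}{5} + \frac{2 l + l}{5} = \frac{3}{5} + \frac{3 l}{5}$)
$D{\left(G,o \right)} = - 18 o \left(\frac{9}{5} + o\right)$ ($D{\left(G,o \right)} = 6 \left(-3\right) \left(o + \left(\frac{3}{5} + \frac{3}{5} \cdot 2\right)\right) o = - 18 \left(o + \left(\frac{3}{5} + \frac{6}{5}\right)\right) o = - 18 \left(o + \frac{9}{5}\right) o = - 18 \left(\frac{9}{5} + o\right) o = - 18 o \left(\frac{9}{5} + o\right)$)
$\sqrt{-332125 + D{\left(-509,M{\left(16 \right)} \right)}} = \sqrt{-332125 - - \frac{414 \left(9 + 5 \left(-23\right)\right)}{5}} = \sqrt{-332125 - - \frac{414 \left(9 - 115\right)}{5}} = \sqrt{-332125 - \left(- \frac{414}{5}\right) \left(-106\right)} = \sqrt{-332125 - \frac{43884}{5}} = \sqrt{- \frac{1704509}{5}} = \frac{i \sqrt{8522545}}{5}$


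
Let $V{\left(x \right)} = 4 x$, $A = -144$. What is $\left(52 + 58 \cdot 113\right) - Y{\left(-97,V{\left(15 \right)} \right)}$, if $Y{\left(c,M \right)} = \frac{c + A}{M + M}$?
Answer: $\frac{792961}{120} \approx 6608.0$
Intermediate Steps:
$Y{\left(c,M \right)} = \frac{-144 + c}{2 M}$ ($Y{\left(c,M \right)} = \frac{c - 144}{M + M} = \frac{-144 + c}{2 M}$)
$\left(52 + 58 \cdot 113\right) - Y{\left(-97,V{\left(15 \right)} \right)} = \left(52 + 58 \cdot 113\right) - \frac{-144 - 97}{2 \cdot 4 \cdot 15} = \left(52 + 6554\right) - \frac{1}{2} \cdot \frac{1}{60} \left(-241\right) = 6606 - \frac{1}{2} \cdot \frac{1}{60} \left(-241\right) = 6606 - - \frac{241}{120} = 6606 + \frac{241}{120} = \frac{792961}{120}$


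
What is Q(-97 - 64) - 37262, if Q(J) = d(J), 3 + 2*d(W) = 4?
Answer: -74523/2 ≈ -37262.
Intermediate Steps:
d(W) = ½ (d(W) = -3/2 + (½)*4 = -3/2 + 2 = ½)
Q(J) = ½
Q(-97 - 64) - 37262 = ½ - 37262 = -74523/2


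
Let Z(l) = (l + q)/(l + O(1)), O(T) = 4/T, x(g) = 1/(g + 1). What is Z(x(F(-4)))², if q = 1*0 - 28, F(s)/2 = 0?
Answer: 729/25 ≈ 29.160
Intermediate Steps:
F(s) = 0 (F(s) = 2*0 = 0)
q = -28 (q = 0 - 28 = -28)
x(g) = 1/(1 + g)
Z(l) = (-28 + l)/(4 + l) (Z(l) = (l - 28)/(l + 4/1) = (-28 + l)/(l + 4*1) = (-28 + l)/(l + 4) = (-28 + l)/(4 + l))
Z(x(F(-4)))² = ((-28 + 1/(1 + 0))/(4 + 1/(1 + 0)))² = ((-28 + 1/1)/(4 + 1/1))² = ((-28 + 1)/(4 + 1))² = (-27/5)² = 729/25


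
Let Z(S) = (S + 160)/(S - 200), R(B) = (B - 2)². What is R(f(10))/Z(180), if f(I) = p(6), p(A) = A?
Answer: -16/17 ≈ -0.94118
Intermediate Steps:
f(I) = 6
R(B) = (-2 + B)²
Z(S) = (160 + S)/(-200 + S)
R(f(10))/Z(180) = (-2 + 6)²/(((160 + 180)/(-200 + 180))) = 4²/((340/(-20))) = 16/((-1/20*340)) = 16/(-17) = 16*(-1/17) = -16/17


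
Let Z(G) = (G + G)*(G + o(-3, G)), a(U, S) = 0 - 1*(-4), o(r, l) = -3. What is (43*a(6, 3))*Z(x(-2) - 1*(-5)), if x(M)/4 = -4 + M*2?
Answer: 278640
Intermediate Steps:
a(U, S) = 4 (a(U, S) = 0 + 4 = 4)
x(M) = -16 + 8*M (x(M) = 4*(-4 + M*2) = 4*(-4 + 2*M) = -16 + 8*M)
Z(G) = 2*G*(-3 + G) (Z(G) = (G + G)*(G - 3) = (2*G)*(-3 + G) = 2*G*(-3 + G))
(43*a(6, 3))*Z(x(-2) - 1*(-5)) = (43*4)*(2*((-16 + 8*(-2)) - 1*(-5))*(-3 + ((-16 + 8*(-2)) - 1*(-5)))) = 172*(2*((-16 - 16) + 5)*(-3 + ((-16 - 16) + 5))) = 172*(2*(-32 + 5)*(-3 + (-32 + 5))) = 172*(2*(-27)*(-3 - 27)) = 172*(2*(-27)*(-30)) = 172*1620 = 278640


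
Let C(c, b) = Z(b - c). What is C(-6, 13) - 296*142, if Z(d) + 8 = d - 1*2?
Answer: -42023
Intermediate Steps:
Z(d) = -10 + d (Z(d) = -8 + (d - 1*2) = -8 + (d - 2) = -8 + (-2 + d) = -10 + d)
C(c, b) = -10 + b - c (C(c, b) = -10 + (b - c) = -10 + b - c)
C(-6, 13) - 296*142 = (-10 + 13 - 1*(-6)) - 296*142 = (-10 + 13 + 6) - 42032 = 9 - 42032 = -42023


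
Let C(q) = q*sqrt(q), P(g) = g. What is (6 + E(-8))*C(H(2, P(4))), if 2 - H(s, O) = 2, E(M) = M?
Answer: 0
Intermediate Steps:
H(s, O) = 0 (H(s, O) = 2 - 1*2 = 2 - 2 = 0)
C(q) = q**(3/2)
(6 + E(-8))*C(H(2, P(4))) = (6 - 8)*0**(3/2) = -2*0 = 0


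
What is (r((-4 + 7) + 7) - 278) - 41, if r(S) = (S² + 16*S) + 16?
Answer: -43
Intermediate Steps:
r(S) = 16 + S² + 16*S
(r((-4 + 7) + 7) - 278) - 41 = ((16 + ((-4 + 7) + 7)² + 16*((-4 + 7) + 7)) - 278) - 41 = ((16 + (3 + 7)² + 16*(3 + 7)) - 278) - 41 = ((16 + 10² + 16*10) - 278) - 41 = ((16 + 100 + 160) - 278) - 41 = (276 - 278) - 41 = -2 - 41 = -43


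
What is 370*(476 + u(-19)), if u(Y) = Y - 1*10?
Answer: 165390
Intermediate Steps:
u(Y) = -10 + Y (u(Y) = Y - 10 = -10 + Y)
370*(476 + u(-19)) = 370*(476 + (-10 - 19)) = 370*(476 - 29) = 370*447 = 165390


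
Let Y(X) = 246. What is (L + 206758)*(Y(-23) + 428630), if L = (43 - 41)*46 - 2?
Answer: 88712142848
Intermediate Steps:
L = 90 (L = 2*46 - 2 = 92 - 2 = 90)
(L + 206758)*(Y(-23) + 428630) = (90 + 206758)*(246 + 428630) = 206848*428876 = 88712142848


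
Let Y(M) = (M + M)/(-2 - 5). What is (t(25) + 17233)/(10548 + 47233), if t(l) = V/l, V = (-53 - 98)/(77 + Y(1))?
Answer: 231351968/775709925 ≈ 0.29825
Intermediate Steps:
Y(M) = -2*M/7 (Y(M) = (2*M)/(-7) = (2*M)*(-⅐) = -2*M/7)
V = -1057/537 (V = (-53 - 98)/(77 - 2/7*1) = -151/(77 - 2/7) = -151/537/7 = -151*7/537 = -1057/537 ≈ -1.9683)
t(l) = -1057/(537*l)
(t(25) + 17233)/(10548 + 47233) = (-1057/537/25 + 17233)/(10548 + 47233) = (-1057/537*1/25 + 17233)/57781 = (-1057/13425 + 17233)*(1/57781) = (231351968/13425)*(1/57781) = 231351968/775709925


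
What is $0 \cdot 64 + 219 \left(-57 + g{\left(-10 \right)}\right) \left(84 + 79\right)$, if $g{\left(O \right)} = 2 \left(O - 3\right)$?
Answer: $-2962851$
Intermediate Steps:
$g{\left(O \right)} = -6 + 2 O$ ($g{\left(O \right)} = 2 \left(-3 + O\right) = -6 + 2 O$)
$0 \cdot 64 + 219 \left(-57 + g{\left(-10 \right)}\right) \left(84 + 79\right) = 0 \cdot 64 + 219 \left(-57 + \left(-6 + 2 \left(-10\right)\right)\right) \left(84 + 79\right) = 0 + 219 \left(-57 - 26\right) 163 = 0 + 219 \left(\left(-83\right) 163\right) = 0 + 219 \left(-13529\right) = 0 - 2962851 = -2962851$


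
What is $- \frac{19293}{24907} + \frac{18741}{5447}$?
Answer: $\frac{361693116}{135668429} \approx 2.666$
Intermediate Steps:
$- \frac{19293}{24907} + \frac{18741}{5447} = \frac{361693116}{135668429}$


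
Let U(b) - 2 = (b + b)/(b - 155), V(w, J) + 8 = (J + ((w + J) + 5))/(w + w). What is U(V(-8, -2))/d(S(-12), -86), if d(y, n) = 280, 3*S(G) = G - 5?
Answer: 1361/182070 ≈ 0.0074751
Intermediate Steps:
V(w, J) = -8 + (5 + w + 2*J)/(2*w) (V(w, J) = -8 + (J + ((w + J) + 5))/(w + w) = -8 + (J + ((J + w) + 5))/((2*w)) = -8 + (J + (5 + J + w))*(1/(2*w)) = -8 + (5 + w + 2*J)*(1/(2*w)) = -8 + (5 + w + 2*J)/(2*w))
S(G) = -5/3 + G/3 (S(G) = (G - 5)/3 = (-5 + G)/3 = -5/3 + G/3)
U(b) = 2 + 2*b/(-155 + b) (U(b) = 2 + (b + b)/(b - 155) = 2 + (2*b)/(-155 + b) = 2 + 2*b/(-155 + b))
U(V(-8, -2))/d(S(-12), -86) = (2*(-155 + 2*((1/2)*(5 - 15*(-8) + 2*(-2))/(-8)))/(-155 + (1/2)*(5 - 15*(-8) + 2*(-2))/(-8)))/280 = (2*(-155 + 2*((1/2)*(-1/8)*(5 + 120 - 4)))/(-155 + (1/2)*(-1/8)*(5 + 120 - 4)))*(1/280) = (2*(-155 + 2*((1/2)*(-1/8)*121))/(-155 + (1/2)*(-1/8)*121))*(1/280) = (2*(-155 + 2*(-121/16))/(-155 - 121/16))*(1/280) = (2*(-155 - 121/8)/(-2601/16))*(1/280) = (2*(-16/2601)*(-1361/8))*(1/280) = (5444/2601)*(1/280) = 1361/182070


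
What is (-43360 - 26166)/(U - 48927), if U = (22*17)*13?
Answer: 69526/44065 ≈ 1.5778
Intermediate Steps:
U = 4862 (U = 374*13 = 4862)
(-43360 - 26166)/(U - 48927) = (-43360 - 26166)/(4862 - 48927) = -69526/(-44065) = -69526*(-1/44065) = 69526/44065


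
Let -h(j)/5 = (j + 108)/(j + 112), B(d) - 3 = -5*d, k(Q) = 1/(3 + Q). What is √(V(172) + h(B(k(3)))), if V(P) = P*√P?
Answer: √(-90557 + 6456536*√43)/137 ≈ 47.444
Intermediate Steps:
V(P) = P^(3/2)
B(d) = 3 - 5*d
h(j) = -5*(108 + j)/(112 + j) (h(j) = -5*(j + 108)/(j + 112) = -5*(108 + j)/(112 + j))
√(V(172) + h(B(k(3)))) = √(172^(3/2) + 5*(-108 - (3 - 5/(3 + 3)))/(112 + (3 - 5/(3 + 3)))) = √(344*√43 + 5*(-108 - (3 - 5/6))/(112 + (3 - 5/6))) = √(344*√43 + 5*(-108 - (3 - 5*⅙))/(112 + (3 - 5*⅙))) = √(344*√43 + 5*(-108 - (3 - ⅚))/(112 + (3 - ⅚))) = √(344*√43 + 5*(-108 - 1*13/6)/(112 + 13/6)) = √(344*√43 + 5*(-108 - 13/6)/(685/6)) = √(344*√43 + 5*(6/685)*(-661/6)) = √(344*√43 - 661/137) = √(-661/137 + 344*√43)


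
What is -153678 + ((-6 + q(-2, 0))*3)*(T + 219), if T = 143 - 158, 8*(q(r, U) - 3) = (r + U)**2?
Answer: -155208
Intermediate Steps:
q(r, U) = 3 + (U + r)**2/8 (q(r, U) = 3 + (r + U)**2/8 = 3 + (U + r)**2/8)
T = -15
-153678 + ((-6 + q(-2, 0))*3)*(T + 219) = -153678 + ((-6 + (3 + (0 - 2)**2/8))*3)*(-15 + 219) = -153678 + ((-6 + (3 + (1/8)*(-2)**2))*3)*204 = -153678 + ((-6 + (3 + (1/8)*4))*3)*204 = -153678 + ((-6 + (3 + 1/2))*3)*204 = -153678 + ((-6 + 7/2)*3)*204 = -153678 - 5/2*3*204 = -153678 - 15/2*204 = -153678 - 1530 = -155208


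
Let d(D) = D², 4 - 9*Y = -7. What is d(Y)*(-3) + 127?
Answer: 3308/27 ≈ 122.52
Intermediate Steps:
Y = 11/9 (Y = 4/9 - ⅑*(-7) = 4/9 + 7/9 = 11/9 ≈ 1.2222)
d(Y)*(-3) + 127 = (11/9)²*(-3) + 127 = (121/81)*(-3) + 127 = -121/27 + 127 = 3308/27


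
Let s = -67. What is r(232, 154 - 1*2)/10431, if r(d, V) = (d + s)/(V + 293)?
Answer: 11/309453 ≈ 3.5547e-5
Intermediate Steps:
r(d, V) = (-67 + d)/(293 + V) (r(d, V) = (d - 67)/(V + 293) = (-67 + d)/(293 + V))
r(232, 154 - 1*2)/10431 = ((-67 + 232)/(293 + (154 - 1*2)))/10431 = (165/(293 + (154 - 2)))*(1/10431) = (165/(293 + 152))*(1/10431) = (165/445)*(1/10431) = ((1/445)*165)*(1/10431) = (33/89)*(1/10431) = 11/309453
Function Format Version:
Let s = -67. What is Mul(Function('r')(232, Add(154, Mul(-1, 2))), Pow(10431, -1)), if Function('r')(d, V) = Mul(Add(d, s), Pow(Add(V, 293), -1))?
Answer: Rational(11, 309453) ≈ 3.5547e-5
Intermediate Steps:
Function('r')(d, V) = Mul(Pow(Add(293, V), -1), Add(-67, d)) (Function('r')(d, V) = Mul(Add(d, -67), Pow(Add(V, 293), -1)) = Mul(Add(-67, d), Pow(Add(293, V), -1)) = Mul(Pow(Add(293, V), -1), Add(-67, d)))
Mul(Function('r')(232, Add(154, Mul(-1, 2))), Pow(10431, -1)) = Mul(Mul(Pow(Add(293, Add(154, Mul(-1, 2))), -1), Add(-67, 232)), Pow(10431, -1)) = Mul(Mul(Pow(Add(293, Add(154, -2)), -1), 165), Rational(1, 10431)) = Mul(Mul(Pow(Add(293, 152), -1), 165), Rational(1, 10431)) = Mul(Mul(Pow(445, -1), 165), Rational(1, 10431)) = Mul(Mul(Rational(1, 445), 165), Rational(1, 10431)) = Mul(Rational(33, 89), Rational(1, 10431)) = Rational(11, 309453)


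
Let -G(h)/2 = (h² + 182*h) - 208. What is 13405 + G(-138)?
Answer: 25965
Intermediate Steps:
G(h) = 416 - 364*h - 2*h² (G(h) = -2*((h² + 182*h) - 208) = -2*(-208 + h² + 182*h) = 416 - 364*h - 2*h²)
13405 + G(-138) = 13405 + (416 - 364*(-138) - 2*(-138)²) = 13405 + (416 + 50232 - 2*19044) = 13405 + (416 + 50232 - 38088) = 13405 + 12560 = 25965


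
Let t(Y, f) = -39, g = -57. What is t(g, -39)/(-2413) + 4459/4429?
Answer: 10932298/10687177 ≈ 1.0229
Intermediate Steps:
t(g, -39)/(-2413) + 4459/4429 = -39/(-2413) + 4459/4429 = -39*(-1/2413) + 4459*(1/4429) = 39/2413 + 4459/4429 = 10932298/10687177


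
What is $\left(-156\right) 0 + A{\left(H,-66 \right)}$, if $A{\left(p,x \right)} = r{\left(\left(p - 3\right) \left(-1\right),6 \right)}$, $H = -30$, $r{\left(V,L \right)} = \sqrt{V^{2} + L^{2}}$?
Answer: $15 \sqrt{5} \approx 33.541$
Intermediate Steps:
$r{\left(V,L \right)} = \sqrt{L^{2} + V^{2}}$
$A{\left(p,x \right)} = \sqrt{36 + \left(3 - p\right)^{2}}$ ($A{\left(p,x \right)} = \sqrt{6^{2} + \left(\left(p - 3\right) \left(-1\right)\right)^{2}} = \sqrt{36 + \left(\left(-3 + p\right) \left(-1\right)\right)^{2}} = \sqrt{36 + \left(3 - p\right)^{2}}$)
$\left(-156\right) 0 + A{\left(H,-66 \right)} = \left(-156\right) 0 + \sqrt{36 + \left(-3 - 30\right)^{2}} = 0 + \sqrt{36 + \left(-33\right)^{2}} = 0 + \sqrt{36 + 1089} = 0 + \sqrt{1125} = 0 + 15 \sqrt{5} = 15 \sqrt{5}$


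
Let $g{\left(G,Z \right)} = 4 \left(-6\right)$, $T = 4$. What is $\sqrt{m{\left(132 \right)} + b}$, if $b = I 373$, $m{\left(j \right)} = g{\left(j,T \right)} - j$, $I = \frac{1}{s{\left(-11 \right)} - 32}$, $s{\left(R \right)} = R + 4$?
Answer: $\frac{i \sqrt{251823}}{39} \approx 12.867 i$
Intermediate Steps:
$s{\left(R \right)} = 4 + R$
$g{\left(G,Z \right)} = -24$
$I = - \frac{1}{39}$ ($I = \frac{1}{\left(4 - 11\right) - 32} = \frac{1}{-7 - 32} = \frac{1}{-39} = - \frac{1}{39} \approx -0.025641$)
$m{\left(j \right)} = -24 - j$
$b = - \frac{373}{39}$ ($b = \left(- \frac{1}{39}\right) 373 = - \frac{373}{39} \approx -9.5641$)
$\sqrt{m{\left(132 \right)} + b} = \sqrt{\left(-24 - 132\right) - \frac{373}{39}} = \sqrt{-156 - \frac{373}{39}} = \sqrt{- \frac{6457}{39}} = \frac{i \sqrt{251823}}{39}$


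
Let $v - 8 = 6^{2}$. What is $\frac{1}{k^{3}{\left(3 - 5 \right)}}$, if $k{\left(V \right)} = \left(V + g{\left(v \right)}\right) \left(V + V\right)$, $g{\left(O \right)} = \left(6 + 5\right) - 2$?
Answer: $- \frac{1}{21952} \approx -4.5554 \cdot 10^{-5}$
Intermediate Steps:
$v = 44$ ($v = 8 + 6^{2} = 8 + 36 = 44$)
$g{\left(O \right)} = 9$ ($g{\left(O \right)} = 11 - 2 = 9$)
$k{\left(V \right)} = 2 V \left(9 + V\right)$ ($k{\left(V \right)} = \left(V + 9\right) \left(V + V\right) = \left(9 + V\right) 2 V = 2 V \left(9 + V\right)$)
$\frac{1}{k^{3}{\left(3 - 5 \right)}} = \frac{1}{\left(2 \left(3 - 5\right) \left(9 + \left(3 - 5\right)\right)\right)^{3}} = \frac{1}{\left(2 \left(-2\right) \left(9 - 2\right)\right)^{3}} = \frac{1}{\left(2 \left(-2\right) 7\right)^{3}} = \frac{1}{\left(-28\right)^{3}} = \frac{1}{-21952} = - \frac{1}{21952}$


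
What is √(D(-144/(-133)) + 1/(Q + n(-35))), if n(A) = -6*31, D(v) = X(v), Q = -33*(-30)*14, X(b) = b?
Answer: √3581249821338/1818642 ≈ 1.0406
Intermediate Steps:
Q = 13860 (Q = 990*14 = 13860)
D(v) = v
n(A) = -186
√(D(-144/(-133)) + 1/(Q + n(-35))) = √(-144/(-133) + 1/(13860 - 186)) = √(-144*(-1/133) + 1/13674) = √(144/133 + 1/13674) = √(1969189/1818642) = √3581249821338/1818642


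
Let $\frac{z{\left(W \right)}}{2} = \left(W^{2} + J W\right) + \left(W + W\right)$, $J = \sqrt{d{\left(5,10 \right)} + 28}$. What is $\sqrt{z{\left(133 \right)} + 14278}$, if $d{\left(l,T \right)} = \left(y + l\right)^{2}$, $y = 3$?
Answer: $2 \sqrt{12547 + 133 \sqrt{23}} \approx 229.65$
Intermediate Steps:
$d{\left(l,T \right)} = \left(3 + l\right)^{2}$
$J = 2 \sqrt{23}$ ($J = \sqrt{\left(3 + 5\right)^{2} + 28} = \sqrt{8^{2} + 28} = \sqrt{64 + 28} = \sqrt{92} = 2 \sqrt{23} \approx 9.5917$)
$z{\left(W \right)} = 2 W^{2} + 4 W + 4 W \sqrt{23}$ ($z{\left(W \right)} = 2 \left(\left(W^{2} + 2 \sqrt{23} W\right) + \left(W + W\right)\right) = 2 \left(\left(W^{2} + 2 W \sqrt{23}\right) + 2 W\right) = 2 \left(W^{2} + 2 W + 2 W \sqrt{23}\right) = 2 W^{2} + 4 W + 4 W \sqrt{23}$)
$\sqrt{z{\left(133 \right)} + 14278} = \sqrt{2 \cdot 133 \left(2 + 133 + 2 \sqrt{23}\right) + 14278} = \sqrt{2 \cdot 133 \left(135 + 2 \sqrt{23}\right) + 14278} = \sqrt{\left(35910 + 532 \sqrt{23}\right) + 14278} = \sqrt{50188 + 532 \sqrt{23}}$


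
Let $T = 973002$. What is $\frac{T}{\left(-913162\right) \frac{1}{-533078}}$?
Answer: $\frac{259342980078}{456581} \approx 5.6801 \cdot 10^{5}$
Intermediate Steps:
$\frac{T}{\left(-913162\right) \frac{1}{-533078}} = \frac{973002}{\left(-913162\right) \frac{1}{-533078}} = \frac{973002}{\left(-913162\right) \left(- \frac{1}{533078}\right)} = \frac{973002}{\frac{456581}{266539}} = 973002 \cdot \frac{266539}{456581} = \frac{259342980078}{456581}$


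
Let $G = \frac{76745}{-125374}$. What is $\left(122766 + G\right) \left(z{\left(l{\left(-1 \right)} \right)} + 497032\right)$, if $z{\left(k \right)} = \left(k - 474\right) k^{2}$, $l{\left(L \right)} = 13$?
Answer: $\frac{6450968427932897}{125374} \approx 5.1454 \cdot 10^{10}$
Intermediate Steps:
$G = - \frac{76745}{125374}$ ($G = 76745 \left(- \frac{1}{125374}\right) = - \frac{76745}{125374} \approx -0.61213$)
$z{\left(k \right)} = k^{2} \left(-474 + k\right)$ ($z{\left(k \right)} = \left(-474 + k\right) k^{2} = k^{2} \left(-474 + k\right)$)
$\left(122766 + G\right) \left(z{\left(l{\left(-1 \right)} \right)} + 497032\right) = \left(122766 - \frac{76745}{125374}\right) \left(13^{2} \left(-474 + 13\right) + 497032\right) = \frac{15391587739 \left(169 \left(-461\right) + 497032\right)}{125374} = \frac{15391587739 \left(-77909 + 497032\right)}{125374} = \frac{15391587739}{125374} \cdot 419123 = \frac{6450968427932897}{125374}$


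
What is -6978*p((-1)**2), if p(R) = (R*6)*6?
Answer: -251208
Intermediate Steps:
p(R) = 36*R (p(R) = (6*R)*6 = 36*R)
-6978*p((-1)**2) = -251208*(-1)**2 = -251208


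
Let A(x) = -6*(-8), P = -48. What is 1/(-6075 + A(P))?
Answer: -1/6027 ≈ -0.00016592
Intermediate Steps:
A(x) = 48
1/(-6075 + A(P)) = 1/(-6075 + 48) = 1/(-6027) = -1/6027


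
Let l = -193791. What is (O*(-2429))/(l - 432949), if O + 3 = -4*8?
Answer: -17003/125348 ≈ -0.13565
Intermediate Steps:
O = -35 (O = -3 - 4*8 = -3 - 32 = -35)
(O*(-2429))/(l - 432949) = (-35*(-2429))/(-193791 - 432949) = 85015/(-626740) = 85015*(-1/626740) = -17003/125348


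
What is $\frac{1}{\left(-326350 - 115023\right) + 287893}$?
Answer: $- \frac{1}{153480} \approx -6.5155 \cdot 10^{-6}$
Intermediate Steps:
$\frac{1}{\left(-326350 - 115023\right) + 287893} = \frac{1}{-441373 + 287893} = \frac{1}{-153480} = - \frac{1}{153480}$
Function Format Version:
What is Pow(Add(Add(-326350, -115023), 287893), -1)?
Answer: Rational(-1, 153480) ≈ -6.5155e-6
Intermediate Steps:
Pow(Add(Add(-326350, -115023), 287893), -1) = Pow(Add(-441373, 287893), -1) = Pow(-153480, -1) = Rational(-1, 153480)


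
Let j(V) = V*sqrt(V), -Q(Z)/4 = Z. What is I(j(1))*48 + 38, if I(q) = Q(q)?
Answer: -154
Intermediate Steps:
Q(Z) = -4*Z
j(V) = V**(3/2)
I(q) = -4*q
I(j(1))*48 + 38 = -4*1**(3/2)*48 + 38 = -4*1*48 + 38 = -4*48 + 38 = -192 + 38 = -154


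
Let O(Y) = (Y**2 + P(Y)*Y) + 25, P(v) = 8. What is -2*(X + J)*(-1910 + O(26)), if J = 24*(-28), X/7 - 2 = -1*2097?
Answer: -30704674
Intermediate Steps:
X = -14665 (X = 14 + 7*(-1*2097) = 14 + 7*(-2097) = 14 - 14679 = -14665)
J = -672
O(Y) = 25 + Y**2 + 8*Y (O(Y) = (Y**2 + 8*Y) + 25 = 25 + Y**2 + 8*Y)
-2*(X + J)*(-1910 + O(26)) = -2*(-14665 - 672)*(-1910 + (25 + 26**2 + 8*26)) = -(-30674)*(-1910 + (25 + 676 + 208)) = -(-30674)*(-1910 + 909) = -(-30674)*(-1001) = -2*15352337 = -30704674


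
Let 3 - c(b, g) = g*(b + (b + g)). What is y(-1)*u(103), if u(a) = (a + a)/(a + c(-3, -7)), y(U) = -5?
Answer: -206/3 ≈ -68.667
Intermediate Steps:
c(b, g) = 3 - g*(g + 2*b) (c(b, g) = 3 - g*(b + (b + g)) = 3 - g*(g + 2*b))
u(a) = 2*a/(-88 + a) (u(a) = (a + a)/(a + (3 - 1*(-7)² - 2*(-3)*(-7))) = (2*a)/(a + (3 - 1*49 - 42)) = (2*a)/(a + (3 - 49 - 42)) = (2*a)/(a - 88) = (2*a)/(-88 + a) = 2*a/(-88 + a))
y(-1)*u(103) = -10*103/(-88 + 103) = -10*103/15 = -5*206/15 = -206/3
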